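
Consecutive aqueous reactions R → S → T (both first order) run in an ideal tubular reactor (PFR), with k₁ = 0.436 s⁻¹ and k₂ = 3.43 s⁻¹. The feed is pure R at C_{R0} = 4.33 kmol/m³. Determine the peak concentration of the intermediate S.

Evaluating C_S at τ_opt = ln(k₂/k₁)/(k₂−k₁) gives C_{S,max}/C_{R0} = (k₁/k₂)^[k₂/(k₂−k₁)].
= (0.436/3.43)^(3.43/(3.43−0.436)) = (0.1271)^(1.146) = 0.09413.
C_{S,max} = 0.09413×4.33 = 0.408 kmol/m³.

0.408 kmol/m³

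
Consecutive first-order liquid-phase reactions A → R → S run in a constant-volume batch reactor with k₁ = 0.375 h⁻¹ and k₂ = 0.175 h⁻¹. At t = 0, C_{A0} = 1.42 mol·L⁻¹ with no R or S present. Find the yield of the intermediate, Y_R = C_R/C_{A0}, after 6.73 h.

0.427

The intermediate concentration in a first-order A→B→C sequence is C_R = k₁C_{A0}(e^(−k₁t) − e^(−k₂t))/(k₂−k₁).
e^(−k₁t) = e^(−0.375×6.73) = e^(−2.524) = 0.08016; e^(−k₂t) = e^(−1.178) = 0.3080.
C_R = 0.375×1.42/(0.175−0.375) × (0.08016−0.3080) = (-2.662)×(-0.2278) = 0.6066 mol·L⁻¹.
Y_R = C_R/C_{A0} = 0.6066/1.42 = 0.427.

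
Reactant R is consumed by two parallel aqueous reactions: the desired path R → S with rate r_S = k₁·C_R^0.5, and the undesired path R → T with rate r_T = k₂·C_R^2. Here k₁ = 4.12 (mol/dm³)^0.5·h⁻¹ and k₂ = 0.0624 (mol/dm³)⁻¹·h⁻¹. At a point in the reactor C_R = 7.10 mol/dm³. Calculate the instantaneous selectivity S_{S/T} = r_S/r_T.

S_{S/T} = r_S/r_T = (k₁·C_R^0.5)/(k₂·C_R^2) = (k₁/k₂)·C_R^-1.5.
= (4.12×7.100^0.5) / (0.0624×7.100^2) = 10.98/3.146 = 3.49.
The undesired path is higher order in R, so low C_R (CSTR or dilute feed) favours S.

3.49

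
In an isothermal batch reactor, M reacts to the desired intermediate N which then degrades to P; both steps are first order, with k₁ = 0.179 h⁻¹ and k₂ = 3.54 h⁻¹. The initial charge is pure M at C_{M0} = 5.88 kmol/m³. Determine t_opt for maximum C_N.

0.888 h

The intermediate peaks when r₁ = r₂, i.e. k₁e^(−k₁t) = k₂e^(−k₂t), giving t_opt = ln(k₂/k₁)/(k₂−k₁).
= ln(3.54/0.179)/(3.54−0.179) = ln(19.78)/3.361 = 2.984/3.361 = 0.888 h.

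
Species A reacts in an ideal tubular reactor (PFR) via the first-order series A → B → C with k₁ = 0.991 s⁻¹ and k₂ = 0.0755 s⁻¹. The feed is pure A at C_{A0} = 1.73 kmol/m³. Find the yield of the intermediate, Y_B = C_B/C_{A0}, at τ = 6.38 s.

Solving the coupled first-order balances gives C_B(τ) = [k₁/(k₂−k₁)]·C_{A0}·(e^(−k₁τ) − e^(−k₂τ)).
e^(−k₁τ) = e^(−0.991×6.38) = e^(−6.323) = 0.001795; e^(−k₂τ) = e^(−0.4817) = 0.6177.
C_B = 0.991×1.73/(0.0755−0.991) × (0.001795−0.6177) = (-1.873)×(-0.6159) = 1.153 kmol/m³.
Y_B = C_B/C_{A0} = 1.153/1.73 = 0.667.

0.667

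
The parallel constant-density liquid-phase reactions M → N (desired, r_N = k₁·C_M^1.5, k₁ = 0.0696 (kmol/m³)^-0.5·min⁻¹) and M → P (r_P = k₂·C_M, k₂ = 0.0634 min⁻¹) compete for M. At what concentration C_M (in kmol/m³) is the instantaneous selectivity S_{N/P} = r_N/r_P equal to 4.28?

15.2 kmol/m³

S_{N/P} = (k₁/k₂)·C_M^0.5 ⇒ C_M = (S·k₂/k₁)^(2).
= (4.28×0.0634/0.0696)^(2) = (3.899)^(2) = 15.2 kmol/m³.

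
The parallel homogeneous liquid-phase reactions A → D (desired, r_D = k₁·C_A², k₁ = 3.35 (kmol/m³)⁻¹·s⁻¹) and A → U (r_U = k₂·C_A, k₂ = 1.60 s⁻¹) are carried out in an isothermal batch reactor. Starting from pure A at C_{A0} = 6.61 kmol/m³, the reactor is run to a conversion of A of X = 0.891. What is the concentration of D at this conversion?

C_A = C_{A0}(1−X) = 0.7205 kmol/m³.
Along a PFR/batch, dC_U/dC_A = −r_U/(r_D+r_U) = −k₂/(k₂+k₁·C_A).
Integrating from C_{A0} to C_A: C_U = (1.60/3.35)·ln[(1.60+3.35·6.61)/(1.60+3.35·0.720)] = 0.4776·ln(23.74/4.014) = 0.8490 kmol/m³.
Then C_D = (C_{A0}−C_A) − C_U = 5.890 − 0.8490 = 5.041 kmol/m³.

5.04 kmol/m³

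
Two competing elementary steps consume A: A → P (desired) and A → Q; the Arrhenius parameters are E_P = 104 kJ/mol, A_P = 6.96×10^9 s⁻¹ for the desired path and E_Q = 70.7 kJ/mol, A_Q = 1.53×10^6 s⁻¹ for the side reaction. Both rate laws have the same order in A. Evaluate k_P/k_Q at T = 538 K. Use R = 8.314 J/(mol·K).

With equal orders, S_{P/Q} = k_P/k_Q = (A_P/A_Q)·exp[(E_Q−E_P)/(RT)].
(E_Q−E_P)/(RT) = (70.7−104)×10³/(8.314×538) = -33300/4473 = -7.445.
k_P/k_Q = (6.96×10^9/1.53×10^6)·exp(-7.445) = 4549 × 5.845×10^-4 = 2.66.

2.66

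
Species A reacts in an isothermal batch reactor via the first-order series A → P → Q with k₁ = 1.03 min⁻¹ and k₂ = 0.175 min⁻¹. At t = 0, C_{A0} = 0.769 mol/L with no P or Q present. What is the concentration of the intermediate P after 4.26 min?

For first-order series with pure A initially, C_P(t) = k₁C_{A0}/(k₂−k₁)·(e^(−k₁t) − e^(−k₂t)).
e^(−k₁t) = e^(−1.03×4.26) = e^(−4.388) = 0.01243; e^(−k₂t) = e^(−0.7455) = 0.4745.
C_P = 1.03×0.769/(0.175−1.03) × (0.01243−0.4745) = (-0.9264)×(-0.4621) = 0.4281 mol/L.

0.428 mol/L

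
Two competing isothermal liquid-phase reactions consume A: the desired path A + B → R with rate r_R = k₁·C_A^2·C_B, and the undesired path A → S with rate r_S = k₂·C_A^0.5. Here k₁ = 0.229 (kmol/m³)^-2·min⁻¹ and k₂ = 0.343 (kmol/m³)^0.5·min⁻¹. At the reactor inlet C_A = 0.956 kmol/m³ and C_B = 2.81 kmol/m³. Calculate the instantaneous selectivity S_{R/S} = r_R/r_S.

1.75

S_{R/S} = r_R/r_S = (k₁·C_A^2·C_B)/(k₂·C_A^0.5) = (k₁/k₂)·C_A^1.5·C_B.
= (0.229×0.9560^2×2.810) / (0.343×0.9560^0.5) = 0.5881/0.3354 = 1.75.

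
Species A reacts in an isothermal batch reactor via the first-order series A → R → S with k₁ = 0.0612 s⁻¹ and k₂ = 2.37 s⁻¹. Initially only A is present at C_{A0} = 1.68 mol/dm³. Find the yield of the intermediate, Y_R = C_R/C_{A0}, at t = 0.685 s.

Solving the coupled first-order balances gives C_R(t) = [k₁/(k₂−k₁)]·C_{A0}·(e^(−k₁t) − e^(−k₂t)).
e^(−k₁t) = e^(−0.0612×0.685) = e^(−0.04192) = 0.9589; e^(−k₂t) = e^(−1.623) = 0.1972.
C_R = 0.0612×1.68/(2.37−0.0612) × (0.9589−0.1972) = 0.04453×0.7617 = 0.03392 mol/dm³.
Y_R = C_R/C_{A0} = 0.03392/1.68 = 0.0202.

0.0202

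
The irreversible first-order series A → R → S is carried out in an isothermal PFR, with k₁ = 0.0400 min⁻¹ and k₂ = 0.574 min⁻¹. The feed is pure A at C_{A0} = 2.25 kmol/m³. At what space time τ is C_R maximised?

4.99 min

Setting dC_R/dτ = 0 gives τ_opt = ln(k₂/k₁)/(k₂−k₁).
= ln(0.574/0.0400)/(0.574−0.0400) = ln(14.35)/0.5340 = 2.664/0.5340 = 4.99 min.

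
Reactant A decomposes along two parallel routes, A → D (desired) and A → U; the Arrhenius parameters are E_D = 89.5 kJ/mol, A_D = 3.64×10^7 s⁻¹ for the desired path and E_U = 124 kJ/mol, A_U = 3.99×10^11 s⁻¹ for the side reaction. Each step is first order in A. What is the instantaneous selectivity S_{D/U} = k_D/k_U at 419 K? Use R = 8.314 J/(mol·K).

Since both paths have the same order in A, the concentration cancels and S_{D/U} = k_D/k_U = (A_D/A_U)·exp[(E_U−E_D)/(RT)].
(E_U−E_D)/(RT) = (124−89.5)×10³/(8.314×419) = 34500/3484 = 9.904.
k_D/k_U = (3.64×10^7/3.99×10^11)·exp(9.904) = 9.123×10^-5 × 20003 = 1.82.

1.82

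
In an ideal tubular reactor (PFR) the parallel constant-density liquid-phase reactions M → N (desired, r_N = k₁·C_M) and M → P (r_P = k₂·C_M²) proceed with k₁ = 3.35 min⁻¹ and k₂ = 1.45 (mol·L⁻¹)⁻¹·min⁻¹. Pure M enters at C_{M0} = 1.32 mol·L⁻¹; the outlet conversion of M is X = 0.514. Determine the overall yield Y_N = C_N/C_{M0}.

0.362

C_M = C_{M0}(1−X) = 0.6415 mol·L⁻¹.
Along a PFR/batch, dC_N/dC_M = −r_N/(r_N+r_P) = −k₁/(k₁+k₂·C_M).
Integrating from C_{M0} to C_M: C_N = (3.35/1.45)·ln[(3.35+1.45·1.32)/(3.35+1.45·0.642)] = 2.310·ln(5.264/4.280) = 0.4780 mol·L⁻¹.
Y_N = C_N/C_{M0} = 0.4780/1.32 = 0.362.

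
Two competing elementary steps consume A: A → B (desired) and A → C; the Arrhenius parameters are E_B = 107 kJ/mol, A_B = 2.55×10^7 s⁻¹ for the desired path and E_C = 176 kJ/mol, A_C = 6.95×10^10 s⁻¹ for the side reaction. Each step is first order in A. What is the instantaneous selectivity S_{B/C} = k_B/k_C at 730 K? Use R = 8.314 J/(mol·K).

k_B/k_C = (A_B/A_C)·exp[−(E_B−E_C)/(RT)] = (A_B/A_C)·exp[(E_C−E_B)/(RT)].
(E_C−E_B)/(RT) = (176−107)×10³/(8.314×730) = 69000/6069 = 11.37.
k_B/k_C = (2.55×10^7/6.95×10^10)·exp(11.37) = 3.669×10^-4 × 86582 = 31.8.

31.8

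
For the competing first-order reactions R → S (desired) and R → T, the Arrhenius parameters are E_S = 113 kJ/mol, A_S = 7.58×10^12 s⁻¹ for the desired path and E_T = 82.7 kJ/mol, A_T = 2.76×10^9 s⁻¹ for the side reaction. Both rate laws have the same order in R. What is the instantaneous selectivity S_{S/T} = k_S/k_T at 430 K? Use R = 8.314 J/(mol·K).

0.573

Since both paths have the same order in R, the concentration cancels and S_{S/T} = k_S/k_T = (A_S/A_T)·exp[(E_T−E_S)/(RT)].
(E_T−E_S)/(RT) = (82.7−113)×10³/(8.314×430) = -30300/3575 = -8.475.
k_S/k_T = (7.58×10^12/2.76×10^9)·exp(-8.475) = 2746 × 2.085×10^-4 = 0.573.
Since E_S > E_T, raising the temperature improves selectivity toward S.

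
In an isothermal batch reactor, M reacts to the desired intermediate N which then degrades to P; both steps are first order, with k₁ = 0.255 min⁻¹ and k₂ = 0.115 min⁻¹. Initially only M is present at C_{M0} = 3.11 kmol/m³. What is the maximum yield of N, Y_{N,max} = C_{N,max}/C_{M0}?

0.520

At the optimum, C_{N,max}/C_{M0} = (k₁/k₂)^[k₂/(k₂−k₁)].
= (0.255/0.115)^(0.115/(0.115−0.255)) = (2.217)^(-0.8214) = 0.5199.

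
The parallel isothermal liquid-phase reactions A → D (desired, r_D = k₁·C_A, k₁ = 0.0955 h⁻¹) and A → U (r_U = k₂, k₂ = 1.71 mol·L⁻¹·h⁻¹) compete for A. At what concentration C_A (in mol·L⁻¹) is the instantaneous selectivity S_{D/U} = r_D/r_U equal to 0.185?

S_{D/U} = (k₁/k₂)·C_A ⇒ C_A = S·k₂/k₁.
= 0.185×1.71/0.0955 = 3.31 mol·L⁻¹.

3.31 mol·L⁻¹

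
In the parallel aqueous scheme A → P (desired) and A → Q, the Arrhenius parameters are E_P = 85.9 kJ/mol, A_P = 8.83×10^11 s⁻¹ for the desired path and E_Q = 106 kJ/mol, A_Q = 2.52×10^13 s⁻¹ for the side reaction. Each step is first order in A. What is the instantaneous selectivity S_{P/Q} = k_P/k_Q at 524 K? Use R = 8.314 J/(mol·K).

3.53

k_P/k_Q = (A_P/A_Q)·exp[−(E_P−E_Q)/(RT)] = (A_P/A_Q)·exp[(E_Q−E_P)/(RT)].
(E_Q−E_P)/(RT) = (106−85.9)×10³/(8.314×524) = 20100/4357 = 4.614.
k_P/k_Q = (8.83×10^11/2.52×10^13)·exp(4.614) = 0.03504 × 100.9 = 3.53.
Since E_P < E_Q, lowering the temperature improves selectivity toward P.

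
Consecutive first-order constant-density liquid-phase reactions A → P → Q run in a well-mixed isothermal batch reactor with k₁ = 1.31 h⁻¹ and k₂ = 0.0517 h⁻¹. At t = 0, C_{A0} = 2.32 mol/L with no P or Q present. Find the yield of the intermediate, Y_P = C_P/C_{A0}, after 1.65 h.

0.836

For first-order series with pure A initially, C_P(t) = k₁C_{A0}/(k₂−k₁)·(e^(−k₁t) − e^(−k₂t)).
e^(−k₁t) = e^(−1.31×1.65) = e^(−2.161) = 0.1152; e^(−k₂t) = e^(−0.08531) = 0.9182.
C_P = 1.31×2.32/(0.0517−1.31) × (0.1152−0.9182) = (-2.415)×(-0.8031) = 1.940 mol/L.
Y_P = C_P/C_{A0} = 1.940/2.32 = 0.836.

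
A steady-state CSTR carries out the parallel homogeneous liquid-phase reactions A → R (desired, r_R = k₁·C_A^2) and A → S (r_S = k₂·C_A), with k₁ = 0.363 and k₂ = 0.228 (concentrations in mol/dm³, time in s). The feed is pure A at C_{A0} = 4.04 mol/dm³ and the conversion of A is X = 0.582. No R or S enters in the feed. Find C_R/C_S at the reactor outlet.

2.69

Exit C_A = C_{A0}(1−X) = 4.04×0.418 = 1.689 mol/dm³.
A CSTR operates uniformly at the exit composition, giving r_R = 1.035 and r_S = 0.3850 (each k·C_A^n at C_A = 1.689).
Overall selectivity = C_R/C_S = r_Rτ/(r_Sτ) = r_R/r_S = 2.69.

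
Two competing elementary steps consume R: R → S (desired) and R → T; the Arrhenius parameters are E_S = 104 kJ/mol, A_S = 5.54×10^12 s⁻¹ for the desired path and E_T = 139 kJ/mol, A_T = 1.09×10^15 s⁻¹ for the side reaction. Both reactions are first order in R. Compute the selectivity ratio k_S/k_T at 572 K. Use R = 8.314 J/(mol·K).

7.99

With equal orders, S_{S/T} = k_S/k_T = (A_S/A_T)·exp[(E_T−E_S)/(RT)].
(E_T−E_S)/(RT) = (139−104)×10³/(8.314×572) = 35000/4756 = 7.360.
k_S/k_T = (5.54×10^12/1.09×10^15)·exp(7.360) = 0.005083 × 1571 = 7.99.
Since E_S < E_T, lowering the temperature improves selectivity toward S.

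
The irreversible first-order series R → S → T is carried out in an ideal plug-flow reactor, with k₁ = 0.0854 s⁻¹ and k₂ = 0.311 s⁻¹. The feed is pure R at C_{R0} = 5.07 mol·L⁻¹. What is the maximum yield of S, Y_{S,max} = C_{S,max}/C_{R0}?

0.168

Evaluating C_S at τ_opt = ln(k₂/k₁)/(k₂−k₁) gives C_{S,max}/C_{R0} = (k₁/k₂)^[k₂/(k₂−k₁)].
= (0.0854/0.311)^(0.311/(0.311−0.0854)) = (0.2746)^(1.379) = 0.1684.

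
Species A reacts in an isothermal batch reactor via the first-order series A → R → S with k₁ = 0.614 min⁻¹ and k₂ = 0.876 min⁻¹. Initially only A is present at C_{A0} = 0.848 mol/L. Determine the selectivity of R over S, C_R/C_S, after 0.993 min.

1.77

The intermediate concentration in a first-order A→B→C sequence is C_R = k₁C_{A0}(e^(−k₁t) − e^(−k₂t))/(k₂−k₁).
e^(−k₁t) = e^(−0.614×0.993) = e^(−0.6097) = 0.5435; e^(−k₂t) = e^(−0.8699) = 0.4190.
C_R = 0.614×0.848/(0.876−0.614) × (0.5435−0.4190) = 1.987×0.1245 = 0.2474 mol/L.
C_A = C_{A0}e^(−k₁t) = 0.4609 mol/L, so C_S = C_{A0}−C_A−C_R = 0.1397 mol/L; C_R/C_S = 1.77.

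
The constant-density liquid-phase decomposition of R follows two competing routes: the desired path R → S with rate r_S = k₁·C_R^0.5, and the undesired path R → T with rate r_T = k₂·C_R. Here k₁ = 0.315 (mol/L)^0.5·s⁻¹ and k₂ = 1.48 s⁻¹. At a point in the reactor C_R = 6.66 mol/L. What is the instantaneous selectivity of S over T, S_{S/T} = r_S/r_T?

0.0825

S_{S/T} = r_S/r_T = (k₁·C_R^0.5)/(k₂·C_R) = (k₁/k₂)·C_R^-0.5.
= (0.315×6.660^0.5) / (1.48×6.660) = 0.8129/9.857 = 0.0825.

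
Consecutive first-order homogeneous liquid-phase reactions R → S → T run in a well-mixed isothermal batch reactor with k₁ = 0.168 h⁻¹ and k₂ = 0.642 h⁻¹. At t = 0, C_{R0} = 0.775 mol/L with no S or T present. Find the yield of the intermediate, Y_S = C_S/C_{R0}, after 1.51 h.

Solving the coupled first-order balances gives C_S(t) = [k₁/(k₂−k₁)]·C_{R0}·(e^(−k₁t) − e^(−k₂t)).
e^(−k₁t) = e^(−0.168×1.51) = e^(−0.2537) = 0.7759; e^(−k₂t) = e^(−0.9694) = 0.3793.
C_S = 0.168×0.775/(0.642−0.168) × (0.7759−0.3793) = 0.2747×0.3966 = 0.1089 mol/L.
Y_S = C_S/C_{R0} = 0.1089/0.775 = 0.141.

0.141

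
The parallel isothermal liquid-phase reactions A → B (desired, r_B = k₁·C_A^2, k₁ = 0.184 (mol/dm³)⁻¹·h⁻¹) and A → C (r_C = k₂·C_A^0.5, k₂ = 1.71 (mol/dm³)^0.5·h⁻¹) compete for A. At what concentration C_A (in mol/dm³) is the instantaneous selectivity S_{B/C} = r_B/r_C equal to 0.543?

2.94 mol/dm³

S_{B/C} = (k₁/k₂)·C_A^1.5 ⇒ C_A = (S·k₂/k₁)^(1/1.5).
= (0.543×1.71/0.184)^(0.6667) = (5.046)^(0.6667) = 2.94 mol/dm³.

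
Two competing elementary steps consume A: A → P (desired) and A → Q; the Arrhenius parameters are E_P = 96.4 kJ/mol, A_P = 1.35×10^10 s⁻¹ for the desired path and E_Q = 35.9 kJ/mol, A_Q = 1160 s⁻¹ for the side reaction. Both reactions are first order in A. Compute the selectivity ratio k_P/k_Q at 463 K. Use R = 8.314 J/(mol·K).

1.74

With equal orders, S_{P/Q} = k_P/k_Q = (A_P/A_Q)·exp[(E_Q−E_P)/(RT)].
(E_Q−E_P)/(RT) = (35.9−96.4)×10³/(8.314×463) = -60500/3849 = -15.72.
k_P/k_Q = (1.35×10^10/1160)·exp(-15.72) = 1.164×10^7 × 1.494×10^-7 = 1.74.
Since E_P > E_Q, raising the temperature improves selectivity toward P.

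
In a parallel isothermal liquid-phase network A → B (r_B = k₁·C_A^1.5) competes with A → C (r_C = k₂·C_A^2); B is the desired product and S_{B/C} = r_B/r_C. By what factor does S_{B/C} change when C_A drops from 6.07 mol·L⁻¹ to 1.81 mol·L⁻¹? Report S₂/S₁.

1.83

S_{B/C} = (k₁/k₂)·C_A^-0.5, so S₂/S₁ = (C_{A,2}/C_{A,1})^-0.5.
= (1.81/6.07)^(-0.5) = (0.2982)^(-0.5) = 1.83.
Selectivity toward B rises as C_A falls — low-concentration operation is favoured.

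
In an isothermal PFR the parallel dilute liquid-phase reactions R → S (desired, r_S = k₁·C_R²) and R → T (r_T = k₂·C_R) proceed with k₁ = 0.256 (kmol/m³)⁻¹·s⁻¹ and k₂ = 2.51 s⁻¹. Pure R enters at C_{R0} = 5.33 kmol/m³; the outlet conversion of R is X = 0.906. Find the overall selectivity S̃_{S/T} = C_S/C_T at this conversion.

0.282

C_R = C_{R0}(1−X) = 0.5010 kmol/m³.
Along a PFR/batch, dC_T/dC_R = −r_T/(r_S+r_T) = −k₂/(k₂+k₁·C_R).
Integrating from C_{R0} to C_R: C_T = (2.51/0.256)·ln[(2.51+0.256·5.33)/(2.51+0.256·0.501)] = 9.805·ln(3.874/2.638) = 3.768 kmol/m³.
Then C_S = (C_{R0}−C_R) − C_T = 4.829 − 3.768 = 1.061 kmol/m³.
S̃_{S/T} = C_S/C_T = 1.061/3.768 = 0.282.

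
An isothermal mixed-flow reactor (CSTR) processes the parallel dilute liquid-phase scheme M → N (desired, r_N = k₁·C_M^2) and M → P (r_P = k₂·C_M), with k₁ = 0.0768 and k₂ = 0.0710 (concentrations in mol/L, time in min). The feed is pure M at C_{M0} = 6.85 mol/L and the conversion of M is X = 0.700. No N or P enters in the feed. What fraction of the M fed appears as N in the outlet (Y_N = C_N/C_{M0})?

Exit C_M = C_{M0}(1−X) = 6.85×0.300 = 2.055 mol/L.
In a CSTR the entire volume is at exit conditions, so r_N = 0.0768×2.055^2 = 0.3243 and r_P = 0.0710×2.055 = 0.1459.
Fraction of consumed M going to N: r_N/(r_N+r_P) = 0.6897.
C_N = 0.6897·C_{M0}·X = 0.6897×6.85×0.700 = 3.31 mol/L; Y_N = C_N/C_{M0} = 0.483.

0.483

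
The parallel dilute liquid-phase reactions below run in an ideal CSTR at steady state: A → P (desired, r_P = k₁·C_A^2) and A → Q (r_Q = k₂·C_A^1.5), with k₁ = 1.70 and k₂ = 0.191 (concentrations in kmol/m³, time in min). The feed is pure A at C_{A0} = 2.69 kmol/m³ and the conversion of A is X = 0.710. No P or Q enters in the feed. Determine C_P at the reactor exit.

Exit C_A = C_{A0}(1−X) = 2.69×0.290 = 0.7801 kmol/m³.
A CSTR operates uniformly at the exit composition, giving r_P = 1.035 and r_Q = 0.1316 (each k·C_A^n at C_A = 0.7801).
Fraction of consumed A going to P: r_P/(r_P+r_Q) = 0.8871.
C_P = 0.8871·C_{A0}·X = 0.8871×2.69×0.710 = 1.69 kmol/m³.

1.69 kmol/m³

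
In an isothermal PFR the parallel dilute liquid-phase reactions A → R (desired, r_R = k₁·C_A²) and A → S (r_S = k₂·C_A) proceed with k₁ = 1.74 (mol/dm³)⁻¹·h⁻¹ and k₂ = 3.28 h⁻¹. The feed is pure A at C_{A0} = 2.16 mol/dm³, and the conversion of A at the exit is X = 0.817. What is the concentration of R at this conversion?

0.684 mol/dm³

C_A = C_{A0}(1−X) = 0.3953 mol/dm³.
Along a PFR/batch, dC_S/dC_A = −r_S/(r_R+r_S) = −k₂/(k₂+k₁·C_A).
Integrating from C_{A0} to C_A: C_S = (3.28/1.74)·ln[(3.28+1.74·2.16)/(3.28+1.74·0.395)] = 1.885·ln(7.038/3.968) = 1.080 mol/dm³.
Then C_R = (C_{A0}−C_A) − C_S = 1.765 − 1.080 = 0.6843 mol/dm³.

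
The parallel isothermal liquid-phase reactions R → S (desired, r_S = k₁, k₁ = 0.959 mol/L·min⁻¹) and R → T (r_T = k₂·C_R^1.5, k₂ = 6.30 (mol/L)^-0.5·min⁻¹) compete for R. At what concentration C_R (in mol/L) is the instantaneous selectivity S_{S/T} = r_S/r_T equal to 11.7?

S_{S/T} = (k₁/k₂)·C_R^-1.5 ⇒ C_R = (S·k₂/k₁)^(1/(-1.5)).
= (11.7×6.30/0.959)^(-0.6667) = (76.86)^(-0.6667) = 0.0553 mol/L.

0.0553 mol/L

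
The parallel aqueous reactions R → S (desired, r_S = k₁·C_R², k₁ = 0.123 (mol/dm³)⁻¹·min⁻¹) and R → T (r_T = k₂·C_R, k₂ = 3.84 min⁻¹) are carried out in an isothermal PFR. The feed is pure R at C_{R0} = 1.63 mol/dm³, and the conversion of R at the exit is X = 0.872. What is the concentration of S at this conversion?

C_R = C_{R0}(1−X) = 0.2086 mol/dm³.
Along a PFR/batch, dC_T/dC_R = −r_T/(r_S+r_T) = −k₂/(k₂+k₁·C_R).
Integrating from C_{R0} to C_R: C_T = (3.84/0.123)·ln[(3.84+0.123·1.63)/(3.84+0.123·0.209)] = 31.22·ln(4.040/3.866) = 1.381 mol/dm³.
Then C_S = (C_{R0}−C_R) − C_T = 1.421 − 1.381 = 0.04043 mol/dm³.

0.0404 mol/dm³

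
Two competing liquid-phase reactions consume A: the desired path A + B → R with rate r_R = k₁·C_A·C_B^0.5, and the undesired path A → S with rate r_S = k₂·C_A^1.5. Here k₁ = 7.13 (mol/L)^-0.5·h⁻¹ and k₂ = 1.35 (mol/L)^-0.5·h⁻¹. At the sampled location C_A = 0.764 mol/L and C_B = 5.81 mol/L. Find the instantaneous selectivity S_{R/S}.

S_{R/S} = r_R/r_S = (k₁·C_A·C_B^0.5)/(k₂·C_A^1.5) = (k₁/k₂)·C_A^-0.5·C_B^0.5.
= (7.13×0.7640×5.810^0.5) / (1.35×0.7640^1.5) = 13.13/0.9015 = 14.6.

14.6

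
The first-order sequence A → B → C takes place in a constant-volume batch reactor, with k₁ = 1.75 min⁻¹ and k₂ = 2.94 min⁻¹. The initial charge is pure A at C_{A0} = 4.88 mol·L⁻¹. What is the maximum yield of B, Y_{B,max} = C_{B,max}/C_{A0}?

At the optimum, C_{B,max}/C_{A0} = (k₁/k₂)^[k₂/(k₂−k₁)].
= (1.75/2.94)^(2.94/(2.94−1.75)) = (0.5952)^(2.471) = 0.2776.

0.278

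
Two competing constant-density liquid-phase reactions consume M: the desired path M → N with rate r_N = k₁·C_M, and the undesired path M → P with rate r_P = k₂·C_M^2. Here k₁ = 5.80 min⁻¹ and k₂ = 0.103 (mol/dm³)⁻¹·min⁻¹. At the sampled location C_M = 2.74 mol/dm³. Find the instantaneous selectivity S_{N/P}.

S_{N/P} = r_N/r_P = (k₁·C_M)/(k₂·C_M^2) = (k₁/k₂)·C_M⁻¹.
= (5.80×2.740) / (0.103×2.740^2) = 15.89/0.7733 = 20.6.
The undesired path is higher order in M, so low C_M (CSTR or dilute feed) favours N.

20.6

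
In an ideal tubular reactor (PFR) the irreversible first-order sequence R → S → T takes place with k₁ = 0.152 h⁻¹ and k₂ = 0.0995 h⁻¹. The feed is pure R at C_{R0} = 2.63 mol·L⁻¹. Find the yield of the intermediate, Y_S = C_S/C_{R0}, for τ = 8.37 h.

0.448

For first-order series with pure R initially, C_S(τ) = k₁C_{R0}/(k₂−k₁)·(e^(−k₁τ) − e^(−k₂τ)).
e^(−k₁τ) = e^(−0.152×8.37) = e^(−1.272) = 0.2802; e^(−k₂τ) = e^(−0.8328) = 0.4348.
C_S = 0.152×2.63/(0.0995−0.152) × (0.2802−0.4348) = (-7.614)×(-0.1546) = 1.177 mol·L⁻¹.
Y_S = C_S/C_{R0} = 1.177/2.63 = 0.448.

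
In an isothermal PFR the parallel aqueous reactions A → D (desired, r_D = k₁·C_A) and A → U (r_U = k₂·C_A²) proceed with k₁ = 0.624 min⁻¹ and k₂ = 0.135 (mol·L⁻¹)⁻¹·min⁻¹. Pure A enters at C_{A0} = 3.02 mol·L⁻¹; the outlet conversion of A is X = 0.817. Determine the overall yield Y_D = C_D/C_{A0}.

0.597

C_A = C_{A0}(1−X) = 0.5527 mol·L⁻¹.
Along a PFR/batch, dC_D/dC_A = −r_D/(r_D+r_U) = −k₁/(k₁+k₂·C_A).
Integrating from C_{A0} to C_A: C_D = (0.624/0.135)·ln[(0.624+0.135·3.02)/(0.624+0.135·0.553)] = 4.622·ln(1.032/0.6986) = 1.802 mol·L⁻¹.
Y_D = C_D/C_{A0} = 1.802/3.02 = 0.597.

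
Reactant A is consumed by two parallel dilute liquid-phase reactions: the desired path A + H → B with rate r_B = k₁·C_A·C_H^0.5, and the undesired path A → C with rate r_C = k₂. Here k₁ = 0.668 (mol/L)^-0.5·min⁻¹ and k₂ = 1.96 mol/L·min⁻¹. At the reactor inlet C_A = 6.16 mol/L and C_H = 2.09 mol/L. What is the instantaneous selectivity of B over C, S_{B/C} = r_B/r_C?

3.04

S_{B/C} = r_B/r_C = (k₁·C_A·C_H^0.5)/(k₂) = (k₁/k₂)·C_A·C_H^0.5.
= (0.668×6.160×2.090^0.5) / (1.96) = 5.949/1.960 = 3.04.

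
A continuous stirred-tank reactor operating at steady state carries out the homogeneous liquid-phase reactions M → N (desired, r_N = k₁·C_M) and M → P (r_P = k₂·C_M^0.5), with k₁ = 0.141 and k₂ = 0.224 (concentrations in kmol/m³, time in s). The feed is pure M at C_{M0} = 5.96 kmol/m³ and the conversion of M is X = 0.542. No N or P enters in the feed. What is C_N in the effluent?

1.65 kmol/m³

Exit C_M = C_{M0}(1−X) = 5.96×0.458 = 2.730 kmol/m³.
Rates in a CSTR are evaluated at the outlet concentration: r_N = 0.141×2.730 = 0.3849, r_P = 0.224×2.730^0.5 = 0.3701.
Fraction of consumed M going to N: r_N/(r_N+r_P) = 0.5098.
C_N = 0.5098·C_{M0}·X = 0.5098×5.96×0.542 = 1.65 kmol/m³.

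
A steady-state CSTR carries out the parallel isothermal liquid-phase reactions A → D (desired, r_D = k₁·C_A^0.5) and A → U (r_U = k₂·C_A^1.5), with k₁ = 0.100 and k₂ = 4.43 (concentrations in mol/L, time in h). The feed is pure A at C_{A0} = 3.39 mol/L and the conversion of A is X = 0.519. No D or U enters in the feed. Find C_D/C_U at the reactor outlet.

Exit C_A = C_{A0}(1−X) = 3.39×0.481 = 1.631 mol/L.
In a CSTR the entire volume is at exit conditions, so r_D = 0.100×1.631^0.5 = 0.1277 and r_U = 4.43×1.631^1.5 = 9.224.
Overall selectivity = C_D/C_U = r_Dτ/(r_Uτ) = r_D/r_U = 0.0138.

0.0138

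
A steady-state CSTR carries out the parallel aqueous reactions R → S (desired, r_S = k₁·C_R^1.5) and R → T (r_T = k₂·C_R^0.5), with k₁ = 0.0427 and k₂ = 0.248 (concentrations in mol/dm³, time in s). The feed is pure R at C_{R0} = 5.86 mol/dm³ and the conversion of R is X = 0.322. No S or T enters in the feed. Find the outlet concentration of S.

Exit C_R = C_{R0}(1−X) = 5.86×0.678 = 3.973 mol/dm³.
Rates in a CSTR are evaluated at the outlet concentration: r_S = 0.0427×3.973^1.5 = 0.3382, r_T = 0.248×3.973^0.5 = 0.4943.
Fraction of consumed R going to S: r_S/(r_S+r_T) = 0.4062.
C_S = 0.4062·C_{R0}·X = 0.4062×5.86×0.322 = 0.766 mol/dm³.

0.766 mol/dm³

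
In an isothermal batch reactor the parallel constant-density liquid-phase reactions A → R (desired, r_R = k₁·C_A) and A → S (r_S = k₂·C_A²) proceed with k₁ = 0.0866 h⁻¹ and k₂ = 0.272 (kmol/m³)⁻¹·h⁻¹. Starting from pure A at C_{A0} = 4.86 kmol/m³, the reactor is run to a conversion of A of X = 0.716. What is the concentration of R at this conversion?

C_A = C_{A0}(1−X) = 1.380 kmol/m³.
Along a PFR/batch, dC_R/dC_A = −r_R/(r_R+r_S) = −k₁/(k₁+k₂·C_A).
Integrating from C_{A0} to C_A: C_R = (0.0866/0.272)·ln[(0.0866+0.272·4.86)/(0.0866+0.272·1.38)] = 0.3184·ln(1.409/0.4620) = 0.3549 kmol/m³.

0.355 kmol/m³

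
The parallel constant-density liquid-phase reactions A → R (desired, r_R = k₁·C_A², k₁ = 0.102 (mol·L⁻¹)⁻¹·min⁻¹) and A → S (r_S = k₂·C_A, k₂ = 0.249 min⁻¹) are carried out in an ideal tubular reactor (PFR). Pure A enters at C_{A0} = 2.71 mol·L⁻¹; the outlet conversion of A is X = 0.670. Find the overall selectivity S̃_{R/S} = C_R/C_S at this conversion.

0.711

C_A = C_{A0}(1−X) = 0.8943 mol·L⁻¹.
Along a PFR/batch, dC_S/dC_A = −r_S/(r_R+r_S) = −k₂/(k₂+k₁·C_A).
Integrating from C_{A0} to C_A: C_S = (0.249/0.102)·ln[(0.249+0.102·2.71)/(0.249+0.102·0.894)] = 2.441·ln(0.5254/0.3402) = 1.061 mol·L⁻¹.
Then C_R = (C_{A0}−C_A) − C_S = 1.816 − 1.061 = 0.7547 mol·L⁻¹.
S̃_{R/S} = C_R/C_S = 0.7547/1.061 = 0.711.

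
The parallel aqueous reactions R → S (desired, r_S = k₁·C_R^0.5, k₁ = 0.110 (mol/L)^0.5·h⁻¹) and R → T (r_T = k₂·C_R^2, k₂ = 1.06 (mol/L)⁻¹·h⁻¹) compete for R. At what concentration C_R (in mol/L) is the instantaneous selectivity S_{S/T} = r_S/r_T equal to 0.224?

S_{S/T} = (k₁/k₂)·C_R^-1.5 ⇒ C_R = (S·k₂/k₁)^(1/(-1.5)).
= (0.224×1.06/0.110)^(-0.6667) = (2.159)^(-0.6667) = 0.599 mol/L.

0.599 mol/L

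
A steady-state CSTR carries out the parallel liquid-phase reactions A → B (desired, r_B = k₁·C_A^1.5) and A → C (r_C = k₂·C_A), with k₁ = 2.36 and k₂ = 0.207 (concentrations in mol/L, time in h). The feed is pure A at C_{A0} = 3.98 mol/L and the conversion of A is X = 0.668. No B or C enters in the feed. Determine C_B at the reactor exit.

2.47 mol/L

Exit C_A = C_{A0}(1−X) = 3.98×0.332 = 1.321 mol/L.
Rates in a CSTR are evaluated at the outlet concentration: r_B = 2.36×1.321^1.5 = 3.585, r_C = 0.207×1.321 = 0.2735.
Fraction of consumed A going to B: r_B/(r_B+r_C) = 0.9291.
C_B = 0.9291·C_{A0}·X = 0.9291×3.98×0.668 = 2.47 mol/L.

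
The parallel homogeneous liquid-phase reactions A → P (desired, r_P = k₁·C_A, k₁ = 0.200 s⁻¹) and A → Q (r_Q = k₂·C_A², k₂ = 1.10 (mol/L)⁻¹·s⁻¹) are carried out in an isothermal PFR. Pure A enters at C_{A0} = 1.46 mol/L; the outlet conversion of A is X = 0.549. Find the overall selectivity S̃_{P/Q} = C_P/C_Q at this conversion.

C_A = C_{A0}(1−X) = 0.6585 mol/L.
Along a PFR/batch, dC_P/dC_A = −r_P/(r_P+r_Q) = −k₁/(k₁+k₂·C_A).
Integrating from C_{A0} to C_A: C_P = (0.200/1.10)·ln[(0.200+1.10·1.46)/(0.200+1.10·0.658)] = 0.1818·ln(1.806/0.9243) = 0.1218 mol/L.
C_Q = (C_{A0}−C_A)−C_P = 0.6798 mol/L; S̃_{P/Q} = 0.1218/0.6798 = 0.179.

0.179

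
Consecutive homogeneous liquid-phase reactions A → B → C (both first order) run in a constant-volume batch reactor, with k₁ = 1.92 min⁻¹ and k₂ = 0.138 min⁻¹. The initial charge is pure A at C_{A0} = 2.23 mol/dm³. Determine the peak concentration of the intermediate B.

At the optimum, C_{B,max}/C_{A0} = (k₁/k₂)^[k₂/(k₂−k₁)].
= (1.92/0.138)^(0.138/(0.138−1.92)) = (13.91)^(-0.07744) = 0.8156.
C_{B,max} = 0.8156×2.23 = 1.82 mol/dm³.

1.82 mol/dm³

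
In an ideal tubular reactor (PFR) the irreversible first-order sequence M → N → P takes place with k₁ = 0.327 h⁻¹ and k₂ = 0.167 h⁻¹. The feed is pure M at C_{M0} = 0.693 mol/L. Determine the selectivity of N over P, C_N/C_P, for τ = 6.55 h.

The intermediate concentration in a first-order A→B→C sequence is C_N = k₁C_{M0}(e^(−k₁τ) − e^(−k₂τ))/(k₂−k₁).
e^(−k₁τ) = e^(−0.327×6.55) = e^(−2.142) = 0.1174; e^(−k₂τ) = e^(−1.094) = 0.3349.
C_N = 0.327×0.693/(0.167−0.327) × (0.1174−0.3349) = (-1.416)×(-0.2175) = 0.3080 mol/L.
C_M = C_{M0}e^(−k₁τ) = 0.08138 mol/L, so C_P = C_{M0}−C_M−C_N = 0.3036 mol/L; C_N/C_P = 1.01.

1.01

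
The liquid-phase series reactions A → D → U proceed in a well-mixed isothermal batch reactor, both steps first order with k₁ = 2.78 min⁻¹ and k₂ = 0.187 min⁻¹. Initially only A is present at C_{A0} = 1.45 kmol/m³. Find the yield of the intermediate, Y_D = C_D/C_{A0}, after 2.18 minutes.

The intermediate concentration in a first-order A→B→C sequence is C_D = k₁C_{A0}(e^(−k₁t) − e^(−k₂t))/(k₂−k₁).
e^(−k₁t) = e^(−2.78×2.18) = e^(−6.060) = 0.002333; e^(−k₂t) = e^(−0.4077) = 0.6652.
C_D = 2.78×1.45/(0.187−2.78) × (0.002333−0.6652) = (-1.555)×(-0.6629) = 1.030 kmol/m³.
Y_D = C_D/C_{A0} = 1.030/1.45 = 0.711.

0.711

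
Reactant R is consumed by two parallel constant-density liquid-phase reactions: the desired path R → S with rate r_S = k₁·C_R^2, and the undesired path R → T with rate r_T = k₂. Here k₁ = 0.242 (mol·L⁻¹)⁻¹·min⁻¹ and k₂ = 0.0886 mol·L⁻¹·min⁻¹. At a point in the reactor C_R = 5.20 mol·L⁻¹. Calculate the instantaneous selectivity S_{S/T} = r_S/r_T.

S_{S/T} = r_S/r_T = (k₁·C_R^2)/(k₂) = (k₁/k₂)·C_R^2.
= (0.242×5.200^2) / (0.0886) = 6.544/0.08860 = 73.9.
Since the desired path is higher order in R, keeping C_R high (PFR or concentrated feed) favours S.

73.9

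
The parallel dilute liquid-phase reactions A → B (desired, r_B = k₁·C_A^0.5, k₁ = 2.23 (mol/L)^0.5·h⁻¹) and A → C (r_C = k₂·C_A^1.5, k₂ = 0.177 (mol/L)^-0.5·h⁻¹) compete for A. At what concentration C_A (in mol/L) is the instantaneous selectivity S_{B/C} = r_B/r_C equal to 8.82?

S_{B/C} = (k₁/k₂)·C_A⁻¹ ⇒ C_A = (S·k₂/k₁)^(-1).
= (8.82×0.177/2.23)^(-1) = (0.7001)^(-1) = 1.43 mol/L.

1.43 mol/L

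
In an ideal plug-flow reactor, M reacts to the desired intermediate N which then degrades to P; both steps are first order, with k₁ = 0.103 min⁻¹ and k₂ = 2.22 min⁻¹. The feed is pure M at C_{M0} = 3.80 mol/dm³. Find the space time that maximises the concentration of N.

For first-order series the maximum of C_N occurs at τ_opt = ln(k₂/k₁)/(k₂−k₁).
= ln(2.22/0.103)/(2.22−0.103) = ln(21.55)/2.117 = 3.071/2.117 = 1.45 min.

1.45 min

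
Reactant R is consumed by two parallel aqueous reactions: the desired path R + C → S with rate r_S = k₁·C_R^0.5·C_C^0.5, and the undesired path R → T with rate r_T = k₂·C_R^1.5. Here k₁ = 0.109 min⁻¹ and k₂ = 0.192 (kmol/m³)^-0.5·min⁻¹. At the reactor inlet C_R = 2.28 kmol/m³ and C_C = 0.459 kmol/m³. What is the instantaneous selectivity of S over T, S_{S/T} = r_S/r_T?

S_{S/T} = r_S/r_T = (k₁·C_R^0.5·C_C^0.5)/(k₂·C_R^1.5) = (k₁/k₂)·C_R⁻¹·C_C^0.5.
= (0.109×2.280^0.5×0.4590^0.5) / (0.192×2.280^1.5) = 0.1115/0.6610 = 0.169.
The undesired path is higher order in R, so low C_R (CSTR or dilute feed) favours S.

0.169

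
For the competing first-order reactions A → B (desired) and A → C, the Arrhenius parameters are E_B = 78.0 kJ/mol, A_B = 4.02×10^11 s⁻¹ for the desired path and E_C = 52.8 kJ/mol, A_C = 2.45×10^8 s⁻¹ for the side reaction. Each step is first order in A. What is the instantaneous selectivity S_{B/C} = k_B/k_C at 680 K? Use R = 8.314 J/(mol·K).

k_B/k_C = (A_B/A_C)·exp[−(E_B−E_C)/(RT)] = (A_B/A_C)·exp[(E_C−E_B)/(RT)].
(E_C−E_B)/(RT) = (52.8−78.0)×10³/(8.314×680) = -25200/5654 = -4.457.
k_B/k_C = (4.02×10^11/2.45×10^8)·exp(-4.457) = 1641 × 0.01159 = 19.0.
Since E_B > E_C, raising the temperature improves selectivity toward B.

19.0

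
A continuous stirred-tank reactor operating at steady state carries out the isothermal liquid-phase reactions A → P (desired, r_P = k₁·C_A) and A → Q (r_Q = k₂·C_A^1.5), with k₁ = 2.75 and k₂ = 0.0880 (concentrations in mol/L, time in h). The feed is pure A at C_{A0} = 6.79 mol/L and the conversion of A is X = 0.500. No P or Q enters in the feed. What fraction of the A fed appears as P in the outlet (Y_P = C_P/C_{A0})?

Exit C_A = C_{A0}(1−X) = 6.79×0.500 = 3.395 mol/L.
Rates in a CSTR are evaluated at the outlet concentration: r_P = 2.75×3.395 = 9.336, r_Q = 0.0880×3.395^1.5 = 0.5505.
Fraction of consumed A going to P: r_P/(r_P+r_Q) = 0.9443.
C_P = 0.9443·C_{A0}·X = 0.9443×6.79×0.500 = 3.21 mol/L; Y_P = C_P/C_{A0} = 0.472.

0.472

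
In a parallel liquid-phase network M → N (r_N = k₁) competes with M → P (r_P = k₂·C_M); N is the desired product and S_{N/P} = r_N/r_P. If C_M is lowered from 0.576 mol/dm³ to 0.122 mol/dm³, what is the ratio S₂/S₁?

4.72

S_{N/P} = (k₁/k₂)·C_M⁻¹, so S₂/S₁ = (C_{M,2}/C_{M,1})⁻¹.
= 0.576/0.122 = 4.72.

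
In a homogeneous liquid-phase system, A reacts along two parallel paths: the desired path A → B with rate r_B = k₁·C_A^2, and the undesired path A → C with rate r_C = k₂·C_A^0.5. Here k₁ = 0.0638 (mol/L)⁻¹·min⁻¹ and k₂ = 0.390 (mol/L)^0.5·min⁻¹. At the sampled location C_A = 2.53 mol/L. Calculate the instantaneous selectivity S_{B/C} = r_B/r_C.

0.658

S_{B/C} = r_B/r_C = (k₁·C_A^2)/(k₂·C_A^0.5) = (k₁/k₂)·C_A^1.5.
= (0.0638×2.530^2) / (0.390×2.530^0.5) = 0.4084/0.6203 = 0.658.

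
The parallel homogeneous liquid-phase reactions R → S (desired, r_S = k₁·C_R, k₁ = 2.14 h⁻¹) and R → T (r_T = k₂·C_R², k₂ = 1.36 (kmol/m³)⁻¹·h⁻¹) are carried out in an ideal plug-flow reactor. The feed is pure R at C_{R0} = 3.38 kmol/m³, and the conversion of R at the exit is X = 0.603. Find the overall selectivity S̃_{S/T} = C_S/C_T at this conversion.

C_R = C_{R0}(1−X) = 1.342 kmol/m³.
Along a PFR/batch, dC_S/dC_R = −r_S/(r_S+r_T) = −k₁/(k₁+k₂·C_R).
Integrating from C_{R0} to C_R: C_S = (2.14/1.36)·ln[(2.14+1.36·3.38)/(2.14+1.36·1.34)] = 1.574·ln(6.737/3.965) = 0.8341 kmol/m³.
C_T = (C_{R0}−C_R)−C_S = 1.204 kmol/m³; S̃_{S/T} = 0.8341/1.204 = 0.693.

0.693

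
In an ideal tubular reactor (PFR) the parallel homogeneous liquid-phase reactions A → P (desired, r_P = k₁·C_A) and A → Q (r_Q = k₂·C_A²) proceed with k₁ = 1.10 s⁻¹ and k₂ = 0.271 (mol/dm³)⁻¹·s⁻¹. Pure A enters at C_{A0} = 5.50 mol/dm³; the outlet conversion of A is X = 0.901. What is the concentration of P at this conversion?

C_A = C_{A0}(1−X) = 0.5445 mol/dm³.
Along a PFR/batch, dC_P/dC_A = −r_P/(r_P+r_Q) = −k₁/(k₁+k₂·C_A).
Integrating from C_{A0} to C_A: C_P = (1.10/0.271)·ln[(1.10+0.271·5.50)/(1.10+0.271·0.544)] = 4.059·ln(2.591/1.248) = 2.966 mol/dm³.

2.97 mol/dm³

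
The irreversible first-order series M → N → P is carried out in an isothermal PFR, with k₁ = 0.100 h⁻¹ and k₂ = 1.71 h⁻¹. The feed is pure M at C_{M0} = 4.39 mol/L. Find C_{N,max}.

0.215 mol/L

Evaluating C_N at τ_opt = ln(k₂/k₁)/(k₂−k₁) gives C_{N,max}/C_{M0} = (k₁/k₂)^[k₂/(k₂−k₁)].
= (0.100/1.71)^(1.71/(1.71−0.100)) = (0.05848)^(1.062) = 0.04903.
C_{N,max} = 0.04903×4.39 = 0.215 mol/L.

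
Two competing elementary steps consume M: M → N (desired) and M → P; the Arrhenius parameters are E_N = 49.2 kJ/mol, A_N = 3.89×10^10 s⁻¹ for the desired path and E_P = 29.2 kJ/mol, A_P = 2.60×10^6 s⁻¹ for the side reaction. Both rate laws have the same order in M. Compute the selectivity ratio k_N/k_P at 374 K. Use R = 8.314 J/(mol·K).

k_N/k_P = (A_N/A_P)·exp[−(E_N−E_P)/(RT)] = (A_N/A_P)·exp[(E_P−E_N)/(RT)].
(E_P−E_N)/(RT) = (29.2−49.2)×10³/(8.314×374) = -20000/3109 = -6.432.
k_N/k_P = (3.89×10^10/2.60×10^6)·exp(-6.432) = 14962 × 0.001609 = 24.1.

24.1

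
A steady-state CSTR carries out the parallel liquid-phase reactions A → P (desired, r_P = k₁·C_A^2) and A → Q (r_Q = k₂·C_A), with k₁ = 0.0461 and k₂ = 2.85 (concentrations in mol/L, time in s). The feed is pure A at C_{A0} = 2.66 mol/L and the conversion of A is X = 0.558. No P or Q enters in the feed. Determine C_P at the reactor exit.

0.0277 mol/L

Exit C_A = C_{A0}(1−X) = 2.66×0.442 = 1.176 mol/L.
Rates in a CSTR are evaluated at the outlet concentration: r_P = 0.0461×1.176^2 = 0.06372, r_Q = 2.85×1.176 = 3.351.
Fraction of consumed A going to P: r_P/(r_P+r_Q) = 0.01866.
C_P = 0.01866·C_{A0}·X = 0.01866×2.66×0.558 = 0.0277 mol/L.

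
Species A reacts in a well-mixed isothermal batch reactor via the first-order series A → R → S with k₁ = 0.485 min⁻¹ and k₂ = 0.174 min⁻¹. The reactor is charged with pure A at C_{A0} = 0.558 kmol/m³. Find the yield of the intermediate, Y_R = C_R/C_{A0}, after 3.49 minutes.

The intermediate concentration in a first-order A→B→C sequence is C_R = k₁C_{A0}(e^(−k₁t) − e^(−k₂t))/(k₂−k₁).
e^(−k₁t) = e^(−0.485×3.49) = e^(−1.693) = 0.1840; e^(−k₂t) = e^(−0.6073) = 0.5448.
C_R = 0.485×0.558/(0.174−0.485) × (0.1840−0.5448) = (-0.8702)×(-0.3608) = 0.3140 kmol/m³.
Y_R = C_R/C_{A0} = 0.3140/0.558 = 0.563.

0.563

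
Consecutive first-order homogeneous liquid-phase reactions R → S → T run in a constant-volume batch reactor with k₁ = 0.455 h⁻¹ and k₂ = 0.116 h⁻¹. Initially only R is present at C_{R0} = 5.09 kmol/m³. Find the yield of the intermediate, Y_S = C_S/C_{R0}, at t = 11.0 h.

0.366

Solving the coupled first-order balances gives C_S(t) = [k₁/(k₂−k₁)]·C_{R0}·(e^(−k₁t) − e^(−k₂t)).
e^(−k₁t) = e^(−0.455×11.0) = e^(−5.005) = 0.006704; e^(−k₂t) = e^(−1.276) = 0.2792.
C_S = 0.455×5.09/(0.116−0.455) × (0.006704−0.2792) = (-6.832)×(-0.2724) = 1.861 kmol/m³.
Y_S = C_S/C_{R0} = 1.861/5.09 = 0.366.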